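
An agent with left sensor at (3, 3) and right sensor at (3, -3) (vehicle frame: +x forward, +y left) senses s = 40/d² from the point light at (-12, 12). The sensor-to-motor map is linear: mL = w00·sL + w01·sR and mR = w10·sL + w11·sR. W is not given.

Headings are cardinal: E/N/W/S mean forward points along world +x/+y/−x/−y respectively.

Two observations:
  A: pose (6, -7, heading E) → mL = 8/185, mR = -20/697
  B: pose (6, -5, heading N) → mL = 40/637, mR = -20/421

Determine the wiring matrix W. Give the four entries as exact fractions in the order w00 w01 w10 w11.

obs A: pose=(6,-7,E) → sL=40/697, sR=8/185, mL=8/185, mR=-20/697
obs B: pose=(6,-5,N) → sL=40/421, sR=40/637, mL=40/637, mR=-20/421
sensor matrix S = [[40/697, 8/185], [40/421, 40/637]]; det S = -3492096/6916016653
solve [mL_A; mL_B] = S·[w00; w01] and [mR_A; mR_B] = S·[w10; w11]:
  w00 = 0, w01 = 1, w10 = -1/2, w11 = 0

0 1 -1/2 0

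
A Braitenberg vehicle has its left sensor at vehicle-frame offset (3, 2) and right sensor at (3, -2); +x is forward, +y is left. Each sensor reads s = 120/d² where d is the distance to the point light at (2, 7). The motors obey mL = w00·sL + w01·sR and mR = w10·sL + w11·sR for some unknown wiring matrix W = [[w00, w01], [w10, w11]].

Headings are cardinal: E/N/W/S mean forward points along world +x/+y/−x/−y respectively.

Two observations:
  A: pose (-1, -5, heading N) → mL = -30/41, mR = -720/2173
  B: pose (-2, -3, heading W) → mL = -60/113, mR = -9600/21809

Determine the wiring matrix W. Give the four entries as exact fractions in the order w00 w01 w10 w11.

obs A: pose=(-1,-5,N) → sL=60/53, sR=60/41, mL=-30/41, mR=-720/2173
obs B: pose=(-2,-3,W) → sL=120/193, sR=120/113, mL=-60/113, mR=-9600/21809
sensor matrix S = [[60/53, 60/41], [120/193, 120/113]]; det S = 13852800/47390957
solve [mL_A; mL_B] = S·[w00; w01] and [mR_A; mR_B] = S·[w10; w11]:
  w00 = 0, w01 = -1/2, w10 = 1, w11 = -1

0 -1/2 1 -1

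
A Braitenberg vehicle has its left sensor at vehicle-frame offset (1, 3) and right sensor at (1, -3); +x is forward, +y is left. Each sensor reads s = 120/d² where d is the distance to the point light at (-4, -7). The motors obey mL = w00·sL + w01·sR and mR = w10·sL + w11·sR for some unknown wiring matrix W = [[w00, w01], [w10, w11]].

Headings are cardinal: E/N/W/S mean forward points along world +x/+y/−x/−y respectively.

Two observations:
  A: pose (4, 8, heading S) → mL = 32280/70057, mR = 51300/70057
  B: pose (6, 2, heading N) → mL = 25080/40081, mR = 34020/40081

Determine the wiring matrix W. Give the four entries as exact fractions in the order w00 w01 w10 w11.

1/2 1/2 1/2 1

obs A: pose=(4,8,S) → sL=120/317, sR=120/221, mL=32280/70057, mR=51300/70057
obs B: pose=(6,2,N) → sL=120/149, sR=120/269, mL=25080/40081, mR=34020/40081
sensor matrix S = [[120/317, 120/221], [120/149, 120/269]]; det S = -753753600/2807954617
solve [mL_A; mL_B] = S·[w00; w01] and [mR_A; mR_B] = S·[w10; w11]:
  w00 = 1/2, w01 = 1/2, w10 = 1/2, w11 = 1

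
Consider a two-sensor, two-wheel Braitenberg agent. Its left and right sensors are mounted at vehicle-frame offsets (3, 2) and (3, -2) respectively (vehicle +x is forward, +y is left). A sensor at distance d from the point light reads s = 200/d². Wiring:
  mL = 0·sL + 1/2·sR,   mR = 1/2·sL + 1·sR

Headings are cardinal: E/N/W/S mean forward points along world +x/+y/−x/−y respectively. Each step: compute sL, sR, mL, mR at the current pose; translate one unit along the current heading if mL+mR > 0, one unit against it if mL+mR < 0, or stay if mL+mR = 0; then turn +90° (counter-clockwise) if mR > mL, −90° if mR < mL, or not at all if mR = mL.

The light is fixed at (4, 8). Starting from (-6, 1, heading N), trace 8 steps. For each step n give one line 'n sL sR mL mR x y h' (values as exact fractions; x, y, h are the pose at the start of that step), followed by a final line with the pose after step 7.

n=0: pose=(-6,1,N); sL=5/4, sR=5/2; mL=5/4, mR=25/8; mL+mR=35/8 → advance +1; mR−mL=15/8 → turn +1·90°
n=1: pose=(-6,2,W); sL=200/233, sR=40/37; mL=20/37, mR=13020/8621; mL+mR=17680/8621 → advance +1; mR−mL=8360/8621 → turn +1·90°
n=2: pose=(-7,2,S); sL=100/81, sR=4/5; mL=2/5, mR=574/405; mL+mR=736/405 → advance +1; mR−mL=412/405 → turn +1·90°
n=3: pose=(-7,1,E); sL=200/89, sR=40/29; mL=20/29, mR=6460/2581; mL+mR=8240/2581 → advance +1; mR−mL=4680/2581 → turn +1·90°
n=4: pose=(-6,1,N); sL=5/4, sR=5/2; mL=5/4, mR=25/8; mL+mR=35/8 → advance +1; mR−mL=15/8 → turn +1·90°
n=5: pose=(-6,2,W); sL=200/233, sR=40/37; mL=20/37, mR=13020/8621; mL+mR=17680/8621 → advance +1; mR−mL=8360/8621 → turn +1·90°
n=6: pose=(-7,2,S); sL=100/81, sR=4/5; mL=2/5, mR=574/405; mL+mR=736/405 → advance +1; mR−mL=412/405 → turn +1·90°
n=7: pose=(-7,1,E); sL=200/89, sR=40/29; mL=20/29, mR=6460/2581; mL+mR=8240/2581 → advance +1; mR−mL=4680/2581 → turn +1·90°

0 5/4 5/2 5/4 25/8 -6 1 N
1 200/233 40/37 20/37 13020/8621 -6 2 W
2 100/81 4/5 2/5 574/405 -7 2 S
3 200/89 40/29 20/29 6460/2581 -7 1 E
4 5/4 5/2 5/4 25/8 -6 1 N
5 200/233 40/37 20/37 13020/8621 -6 2 W
6 100/81 4/5 2/5 574/405 -7 2 S
7 200/89 40/29 20/29 6460/2581 -7 1 E
final -6 1 N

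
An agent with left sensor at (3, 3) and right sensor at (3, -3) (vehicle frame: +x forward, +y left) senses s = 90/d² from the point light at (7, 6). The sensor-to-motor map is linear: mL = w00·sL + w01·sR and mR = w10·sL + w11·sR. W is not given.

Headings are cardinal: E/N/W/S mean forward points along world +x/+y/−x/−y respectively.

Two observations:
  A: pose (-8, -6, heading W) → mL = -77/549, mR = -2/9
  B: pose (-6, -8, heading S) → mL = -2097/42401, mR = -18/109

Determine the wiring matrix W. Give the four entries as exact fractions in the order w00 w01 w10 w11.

1/2 -1 0 -1

obs A: pose=(-8,-6,W) → sL=10/61, sR=2/9, mL=-77/549, mR=-2/9
obs B: pose=(-6,-8,S) → sL=90/389, sR=18/109, mL=-2097/42401, mR=-18/109
sensor matrix S = [[10/61, 2/9], [90/389, 18/109]]; det S = -62960/2586461
solve [mL_A; mL_B] = S·[w00; w01] and [mR_A; mR_B] = S·[w10; w11]:
  w00 = 1/2, w01 = -1, w10 = 0, w11 = -1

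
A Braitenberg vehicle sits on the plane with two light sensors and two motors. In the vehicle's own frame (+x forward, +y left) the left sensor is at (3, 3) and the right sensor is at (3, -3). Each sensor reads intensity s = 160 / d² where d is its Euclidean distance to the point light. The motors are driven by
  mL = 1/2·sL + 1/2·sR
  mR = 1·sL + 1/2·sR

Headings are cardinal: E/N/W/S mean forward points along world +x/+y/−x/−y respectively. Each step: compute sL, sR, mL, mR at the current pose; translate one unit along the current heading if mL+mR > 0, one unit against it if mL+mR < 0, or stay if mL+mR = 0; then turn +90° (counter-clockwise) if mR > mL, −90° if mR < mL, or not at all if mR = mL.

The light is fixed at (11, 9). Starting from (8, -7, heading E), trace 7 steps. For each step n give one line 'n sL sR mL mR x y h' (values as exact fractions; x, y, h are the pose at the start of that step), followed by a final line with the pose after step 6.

n=0: pose=(8,-7,E); sL=160/169, sR=160/361; mL=42400/61009, mR=71280/61009; mL+mR=113680/61009 → advance +1; mR−mL=80/169 → turn +1·90°
n=1: pose=(9,-7,N); sL=80/97, sR=16/17; mL=1456/1649, mR=2136/1649; mL+mR=3592/1649 → advance +1; mR−mL=40/97 → turn +1·90°
n=2: pose=(9,-6,W); sL=160/349, sR=160/169; mL=41440/58981, mR=54960/58981; mL+mR=96400/58981 → advance +1; mR−mL=80/349 → turn +1·90°
n=3: pose=(8,-6,S); sL=40/81, sR=4/9; mL=38/81, mR=58/81; mL+mR=32/27 → advance +1; mR−mL=20/81 → turn +1·90°
n=4: pose=(8,-7,E); sL=160/169, sR=160/361; mL=42400/61009, mR=71280/61009; mL+mR=113680/61009 → advance +1; mR−mL=80/169 → turn +1·90°
n=5: pose=(9,-7,N); sL=80/97, sR=16/17; mL=1456/1649, mR=2136/1649; mL+mR=3592/1649 → advance +1; mR−mL=40/97 → turn +1·90°
n=6: pose=(9,-6,W); sL=160/349, sR=160/169; mL=41440/58981, mR=54960/58981; mL+mR=96400/58981 → advance +1; mR−mL=80/349 → turn +1·90°

0 160/169 160/361 42400/61009 71280/61009 8 -7 E
1 80/97 16/17 1456/1649 2136/1649 9 -7 N
2 160/349 160/169 41440/58981 54960/58981 9 -6 W
3 40/81 4/9 38/81 58/81 8 -6 S
4 160/169 160/361 42400/61009 71280/61009 8 -7 E
5 80/97 16/17 1456/1649 2136/1649 9 -7 N
6 160/349 160/169 41440/58981 54960/58981 9 -6 W
final 8 -6 S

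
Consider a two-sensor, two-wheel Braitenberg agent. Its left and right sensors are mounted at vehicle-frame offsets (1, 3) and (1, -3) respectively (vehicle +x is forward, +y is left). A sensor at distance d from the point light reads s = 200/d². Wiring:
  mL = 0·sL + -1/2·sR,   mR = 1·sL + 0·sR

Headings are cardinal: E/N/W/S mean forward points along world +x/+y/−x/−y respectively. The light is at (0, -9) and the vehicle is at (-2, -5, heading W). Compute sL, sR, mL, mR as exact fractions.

left sensor world pos  = (-3, -8); dL² = 10
right sensor world pos = (-3, -2); dR² = 58
sL = 200/10 = 20
sR = 200/58 = 100/29
mL = 0·sL + -1/2·sR = -50/29
mR = 1·sL + 0·sR = 20

20 100/29 -50/29 20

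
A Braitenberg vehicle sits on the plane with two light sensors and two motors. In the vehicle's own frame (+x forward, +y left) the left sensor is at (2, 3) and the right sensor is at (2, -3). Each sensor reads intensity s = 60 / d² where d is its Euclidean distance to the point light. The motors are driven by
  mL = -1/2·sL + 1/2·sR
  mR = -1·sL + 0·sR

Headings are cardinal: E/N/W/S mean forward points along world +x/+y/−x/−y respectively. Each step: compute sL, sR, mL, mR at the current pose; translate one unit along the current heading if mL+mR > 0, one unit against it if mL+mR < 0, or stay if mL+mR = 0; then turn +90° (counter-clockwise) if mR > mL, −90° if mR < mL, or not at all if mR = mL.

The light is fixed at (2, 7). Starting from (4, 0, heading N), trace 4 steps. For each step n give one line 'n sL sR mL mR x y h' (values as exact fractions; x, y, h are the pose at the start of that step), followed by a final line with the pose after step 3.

0 30/13 6/5 -36/65 -30/13 4 0 N
1 60/41 60/137 -2880/5617 -60/41 4 -1 E
2 15/29 15/26 45/1508 -15/29 3 -1 S
3 60/101 60/17 2520/1717 -60/101 3 0 W
final 2 0 N

n=0: pose=(4,0,N); sL=30/13, sR=6/5; mL=-36/65, mR=-30/13; mL+mR=-186/65 → advance -1; mR−mL=-114/65 → turn -1·90°
n=1: pose=(4,-1,E); sL=60/41, sR=60/137; mL=-2880/5617, mR=-60/41; mL+mR=-11100/5617 → advance -1; mR−mL=-5340/5617 → turn -1·90°
n=2: pose=(3,-1,S); sL=15/29, sR=15/26; mL=45/1508, mR=-15/29; mL+mR=-735/1508 → advance -1; mR−mL=-825/1508 → turn -1·90°
n=3: pose=(3,0,W); sL=60/101, sR=60/17; mL=2520/1717, mR=-60/101; mL+mR=1500/1717 → advance +1; mR−mL=-3540/1717 → turn -1·90°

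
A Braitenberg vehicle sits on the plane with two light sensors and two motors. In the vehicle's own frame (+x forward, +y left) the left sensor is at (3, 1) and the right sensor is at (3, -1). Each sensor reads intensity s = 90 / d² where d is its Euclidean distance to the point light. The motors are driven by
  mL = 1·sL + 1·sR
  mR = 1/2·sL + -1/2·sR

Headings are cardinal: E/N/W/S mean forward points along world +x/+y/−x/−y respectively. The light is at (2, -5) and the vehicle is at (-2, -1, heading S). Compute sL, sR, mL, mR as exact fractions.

left sensor world pos  = (-1, -4); dL² = 10
right sensor world pos = (-3, -4); dR² = 26
sL = 90/10 = 9
sR = 90/26 = 45/13
mL = 1·sL + 1·sR = 162/13
mR = 1/2·sL + -1/2·sR = 36/13

9 45/13 162/13 36/13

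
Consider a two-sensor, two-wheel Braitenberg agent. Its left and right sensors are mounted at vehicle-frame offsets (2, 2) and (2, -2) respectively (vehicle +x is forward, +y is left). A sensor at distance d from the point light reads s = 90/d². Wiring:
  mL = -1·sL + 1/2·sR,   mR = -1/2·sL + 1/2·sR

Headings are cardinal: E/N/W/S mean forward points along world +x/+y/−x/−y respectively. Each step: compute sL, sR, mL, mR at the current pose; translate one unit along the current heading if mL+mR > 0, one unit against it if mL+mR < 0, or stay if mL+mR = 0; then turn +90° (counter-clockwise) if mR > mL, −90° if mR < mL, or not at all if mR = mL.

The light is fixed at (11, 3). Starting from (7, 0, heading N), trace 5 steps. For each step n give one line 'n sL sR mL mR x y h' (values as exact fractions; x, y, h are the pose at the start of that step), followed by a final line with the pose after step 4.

n=0: pose=(7,0,N); sL=90/37, sR=18; mL=243/37, mR=288/37; mL+mR=531/37 → advance +1; mR−mL=45/37 → turn +1·90°
n=1: pose=(7,1,W); sL=45/26, sR=5/2; mL=-25/52, mR=5/13; mL+mR=-5/52 → advance -1; mR−mL=45/52 → turn +1·90°
n=2: pose=(8,1,S); sL=90/17, sR=90/41; mL=-2925/697, mR=-1080/697; mL+mR=-4005/697 → advance -1; mR−mL=45/17 → turn +1·90°
n=3: pose=(8,2,E); sL=45, sR=9; mL=-81/2, mR=-18; mL+mR=-117/2 → advance -1; mR−mL=45/2 → turn +1·90°
n=4: pose=(7,2,N); sL=90/37, sR=18; mL=243/37, mR=288/37; mL+mR=531/37 → advance +1; mR−mL=45/37 → turn +1·90°

0 90/37 18 243/37 288/37 7 0 N
1 45/26 5/2 -25/52 5/13 7 1 W
2 90/17 90/41 -2925/697 -1080/697 8 1 S
3 45 9 -81/2 -18 8 2 E
4 90/37 18 243/37 288/37 7 2 N
final 7 3 W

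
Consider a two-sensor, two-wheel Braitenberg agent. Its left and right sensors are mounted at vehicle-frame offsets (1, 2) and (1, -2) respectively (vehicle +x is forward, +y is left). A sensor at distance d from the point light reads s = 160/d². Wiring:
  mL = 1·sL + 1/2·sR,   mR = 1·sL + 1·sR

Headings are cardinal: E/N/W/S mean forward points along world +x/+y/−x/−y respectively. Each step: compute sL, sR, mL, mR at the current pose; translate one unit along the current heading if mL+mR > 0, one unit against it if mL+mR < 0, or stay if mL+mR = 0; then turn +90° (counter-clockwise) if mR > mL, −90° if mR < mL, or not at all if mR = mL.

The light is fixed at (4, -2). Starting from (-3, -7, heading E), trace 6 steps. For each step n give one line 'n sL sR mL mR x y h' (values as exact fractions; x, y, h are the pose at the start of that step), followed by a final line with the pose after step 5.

n=0: pose=(-3,-7,E); sL=32/9, sR=32/17; mL=688/153, mR=832/153; mL+mR=1520/153 → advance +1; mR−mL=16/17 → turn +1·90°
n=1: pose=(-2,-7,N); sL=2, sR=5; mL=9/2, mR=7; mL+mR=23/2 → advance +1; mR−mL=5/2 → turn +1·90°
n=2: pose=(-2,-6,W); sL=32/17, sR=160/53; mL=3056/901, mR=4416/901; mL+mR=7472/901 → advance +1; mR−mL=80/53 → turn +1·90°
n=3: pose=(-3,-6,S); sL=16/5, sR=80/53; mL=1048/265, mR=1248/265; mL+mR=2296/265 → advance +1; mR−mL=40/53 → turn +1·90°
n=4: pose=(-3,-7,E); sL=32/9, sR=32/17; mL=688/153, mR=832/153; mL+mR=1520/153 → advance +1; mR−mL=16/17 → turn +1·90°
n=5: pose=(-2,-7,N); sL=2, sR=5; mL=9/2, mR=7; mL+mR=23/2 → advance +1; mR−mL=5/2 → turn +1·90°

0 32/9 32/17 688/153 832/153 -3 -7 E
1 2 5 9/2 7 -2 -7 N
2 32/17 160/53 3056/901 4416/901 -2 -6 W
3 16/5 80/53 1048/265 1248/265 -3 -6 S
4 32/9 32/17 688/153 832/153 -3 -7 E
5 2 5 9/2 7 -2 -7 N
final -2 -6 W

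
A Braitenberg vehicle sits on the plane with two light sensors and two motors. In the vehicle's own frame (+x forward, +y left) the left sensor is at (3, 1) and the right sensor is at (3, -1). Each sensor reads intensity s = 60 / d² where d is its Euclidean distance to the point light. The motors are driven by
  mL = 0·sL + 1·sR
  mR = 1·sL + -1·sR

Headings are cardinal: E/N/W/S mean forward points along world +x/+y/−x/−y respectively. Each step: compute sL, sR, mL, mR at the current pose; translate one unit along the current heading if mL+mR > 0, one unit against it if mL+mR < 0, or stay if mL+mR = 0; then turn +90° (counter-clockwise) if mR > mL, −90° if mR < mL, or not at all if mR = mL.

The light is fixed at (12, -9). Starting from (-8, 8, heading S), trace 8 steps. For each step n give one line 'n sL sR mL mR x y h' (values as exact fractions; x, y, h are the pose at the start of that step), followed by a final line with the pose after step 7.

n=0: pose=(-8,8,S); sL=60/557, sR=60/637; mL=60/637, mR=4800/354809; mL+mR=60/557 → advance +1; mR−mL=-28620/354809 → turn -1·90°
n=1: pose=(-8,7,W); sL=30/377, sR=30/409; mL=30/409, mR=960/154193; mL+mR=30/377 → advance +1; mR−mL=-10350/154193 → turn -1·90°
n=2: pose=(-9,7,N); sL=12/169, sR=60/761; mL=60/761, mR=-1008/128609; mL+mR=12/169 → advance +1; mR−mL=-11148/128609 → turn -1·90°
n=3: pose=(-9,8,E); sL=5/54, sR=3/29; mL=3/29, mR=-17/1566; mL+mR=5/54 → advance +1; mR−mL=-179/1566 → turn -1·90°
n=4: pose=(-8,8,S); sL=60/557, sR=60/637; mL=60/637, mR=4800/354809; mL+mR=60/557 → advance +1; mR−mL=-28620/354809 → turn -1·90°
n=5: pose=(-8,7,W); sL=30/377, sR=30/409; mL=30/409, mR=960/154193; mL+mR=30/377 → advance +1; mR−mL=-10350/154193 → turn -1·90°
n=6: pose=(-9,7,N); sL=12/169, sR=60/761; mL=60/761, mR=-1008/128609; mL+mR=12/169 → advance +1; mR−mL=-11148/128609 → turn -1·90°
n=7: pose=(-9,8,E); sL=5/54, sR=3/29; mL=3/29, mR=-17/1566; mL+mR=5/54 → advance +1; mR−mL=-179/1566 → turn -1·90°

0 60/557 60/637 60/637 4800/354809 -8 8 S
1 30/377 30/409 30/409 960/154193 -8 7 W
2 12/169 60/761 60/761 -1008/128609 -9 7 N
3 5/54 3/29 3/29 -17/1566 -9 8 E
4 60/557 60/637 60/637 4800/354809 -8 8 S
5 30/377 30/409 30/409 960/154193 -8 7 W
6 12/169 60/761 60/761 -1008/128609 -9 7 N
7 5/54 3/29 3/29 -17/1566 -9 8 E
final -8 8 S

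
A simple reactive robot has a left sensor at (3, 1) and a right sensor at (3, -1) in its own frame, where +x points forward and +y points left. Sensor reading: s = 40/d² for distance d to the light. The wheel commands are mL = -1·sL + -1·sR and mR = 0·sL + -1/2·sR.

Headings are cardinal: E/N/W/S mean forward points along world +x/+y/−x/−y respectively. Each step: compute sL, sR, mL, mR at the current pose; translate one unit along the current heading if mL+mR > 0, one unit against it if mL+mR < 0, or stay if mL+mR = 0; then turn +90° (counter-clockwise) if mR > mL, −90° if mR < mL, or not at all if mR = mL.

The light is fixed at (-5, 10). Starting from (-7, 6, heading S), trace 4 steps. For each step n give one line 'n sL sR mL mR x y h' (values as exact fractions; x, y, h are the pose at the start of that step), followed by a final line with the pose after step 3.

n=0: pose=(-7,6,S); sL=4/5, sR=20/29; mL=-216/145, mR=-10/29; mL+mR=-266/145 → advance -1; mR−mL=166/145 → turn +1·90°
n=1: pose=(-7,7,E); sL=8, sR=40/17; mL=-176/17, mR=-20/17; mL+mR=-196/17 → advance -1; mR−mL=156/17 → turn +1·90°
n=2: pose=(-8,7,N); sL=5/2, sR=10; mL=-25/2, mR=-5; mL+mR=-35/2 → advance -1; mR−mL=15/2 → turn +1·90°
n=3: pose=(-8,6,W); sL=40/61, sR=8/9; mL=-848/549, mR=-4/9; mL+mR=-364/183 → advance -1; mR−mL=604/549 → turn +1·90°

0 4/5 20/29 -216/145 -10/29 -7 6 S
1 8 40/17 -176/17 -20/17 -7 7 E
2 5/2 10 -25/2 -5 -8 7 N
3 40/61 8/9 -848/549 -4/9 -8 6 W
final -7 6 S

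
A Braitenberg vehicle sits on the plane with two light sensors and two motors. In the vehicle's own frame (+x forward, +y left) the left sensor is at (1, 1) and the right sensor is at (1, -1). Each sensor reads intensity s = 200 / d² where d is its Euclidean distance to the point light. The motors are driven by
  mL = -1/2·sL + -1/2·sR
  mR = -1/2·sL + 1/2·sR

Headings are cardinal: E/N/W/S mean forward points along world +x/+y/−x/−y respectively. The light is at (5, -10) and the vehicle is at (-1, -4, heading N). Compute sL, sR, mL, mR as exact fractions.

100/49 100/37 -4300/1813 600/1813

left sensor world pos  = (-2, -3); dL² = 98
right sensor world pos = (0, -3); dR² = 74
sL = 200/98 = 100/49
sR = 200/74 = 100/37
mL = -1/2·sL + -1/2·sR = -4300/1813
mR = -1/2·sL + 1/2·sR = 600/1813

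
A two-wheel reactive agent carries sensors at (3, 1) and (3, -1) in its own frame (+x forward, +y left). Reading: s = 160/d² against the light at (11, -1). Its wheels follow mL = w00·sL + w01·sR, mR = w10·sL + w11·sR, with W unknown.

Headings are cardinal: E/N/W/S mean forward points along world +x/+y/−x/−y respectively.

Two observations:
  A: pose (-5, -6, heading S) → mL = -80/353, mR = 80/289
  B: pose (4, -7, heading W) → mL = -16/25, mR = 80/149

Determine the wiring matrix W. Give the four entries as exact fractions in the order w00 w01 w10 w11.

obs A: pose=(-5,-6,S) → sL=160/289, sR=160/353, mL=-80/353, mR=80/289
obs B: pose=(4,-7,W) → sL=160/149, sR=32/25, mL=-16/25, mR=80/149
sensor matrix S = [[160/289, 160/353], [160/149, 32/25]]; det S = 16867328/76002665
solve [mL_A; mL_B] = S·[w00; w01] and [mR_A; mR_B] = S·[w10; w11]:
  w00 = 0, w01 = -1/2, w10 = 1/2, w11 = 0

0 -1/2 1/2 0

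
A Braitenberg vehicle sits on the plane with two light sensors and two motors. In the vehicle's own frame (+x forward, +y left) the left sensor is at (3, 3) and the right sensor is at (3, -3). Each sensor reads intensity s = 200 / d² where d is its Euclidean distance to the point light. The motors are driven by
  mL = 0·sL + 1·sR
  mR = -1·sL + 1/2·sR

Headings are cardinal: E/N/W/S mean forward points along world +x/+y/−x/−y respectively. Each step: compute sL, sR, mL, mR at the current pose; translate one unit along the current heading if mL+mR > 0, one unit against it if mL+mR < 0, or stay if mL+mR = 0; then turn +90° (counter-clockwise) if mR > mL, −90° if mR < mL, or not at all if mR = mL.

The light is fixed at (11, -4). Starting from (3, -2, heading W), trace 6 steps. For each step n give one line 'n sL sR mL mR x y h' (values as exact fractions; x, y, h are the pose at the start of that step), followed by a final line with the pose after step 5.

0 100/61 100/73 100/73 -4250/4453 3 -2 W
1 200/169 200/61 200/61 4700/10309 2 -2 N
2 25/9 50/9 50/9 0 2 -1 E
3 8 200/121 200/121 -868/121 3 -1 S
4 100/61 20/17 20/17 -1090/1037 3 0 W
5 200/193 40/17 40/17 460/3281 2 0 N
final 2 1 E

n=0: pose=(3,-2,W); sL=100/61, sR=100/73; mL=100/73, mR=-4250/4453; mL+mR=1850/4453 → advance +1; mR−mL=-10350/4453 → turn -1·90°
n=1: pose=(2,-2,N); sL=200/169, sR=200/61; mL=200/61, mR=4700/10309; mL+mR=38500/10309 → advance +1; mR−mL=-29100/10309 → turn -1·90°
n=2: pose=(2,-1,E); sL=25/9, sR=50/9; mL=50/9, mR=0; mL+mR=50/9 → advance +1; mR−mL=-50/9 → turn -1·90°
n=3: pose=(3,-1,S); sL=8, sR=200/121; mL=200/121, mR=-868/121; mL+mR=-668/121 → advance -1; mR−mL=-1068/121 → turn -1·90°
n=4: pose=(3,0,W); sL=100/61, sR=20/17; mL=20/17, mR=-1090/1037; mL+mR=130/1037 → advance +1; mR−mL=-2310/1037 → turn -1·90°
n=5: pose=(2,0,N); sL=200/193, sR=40/17; mL=40/17, mR=460/3281; mL+mR=8180/3281 → advance +1; mR−mL=-7260/3281 → turn -1·90°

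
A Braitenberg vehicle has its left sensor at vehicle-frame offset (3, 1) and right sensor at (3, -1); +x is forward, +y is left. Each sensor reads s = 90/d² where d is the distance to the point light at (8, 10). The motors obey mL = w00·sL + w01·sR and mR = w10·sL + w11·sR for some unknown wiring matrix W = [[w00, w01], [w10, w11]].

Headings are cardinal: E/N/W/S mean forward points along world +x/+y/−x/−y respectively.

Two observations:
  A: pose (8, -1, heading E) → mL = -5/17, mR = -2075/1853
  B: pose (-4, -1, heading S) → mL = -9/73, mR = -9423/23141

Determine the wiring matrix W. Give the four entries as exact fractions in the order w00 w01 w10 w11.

0 -1/2 -1 -1/2

obs A: pose=(8,-1,E) → sL=90/109, sR=10/17, mL=-5/17, mR=-2075/1853
obs B: pose=(-4,-1,S) → sL=90/317, sR=18/73, mL=-9/73, mR=-9423/23141
sensor matrix S = [[90/109, 10/17], [90/317, 18/73]]; det S = 1568880/42880273
solve [mL_A; mL_B] = S·[w00; w01] and [mR_A; mR_B] = S·[w10; w11]:
  w00 = 0, w01 = -1/2, w10 = -1, w11 = -1/2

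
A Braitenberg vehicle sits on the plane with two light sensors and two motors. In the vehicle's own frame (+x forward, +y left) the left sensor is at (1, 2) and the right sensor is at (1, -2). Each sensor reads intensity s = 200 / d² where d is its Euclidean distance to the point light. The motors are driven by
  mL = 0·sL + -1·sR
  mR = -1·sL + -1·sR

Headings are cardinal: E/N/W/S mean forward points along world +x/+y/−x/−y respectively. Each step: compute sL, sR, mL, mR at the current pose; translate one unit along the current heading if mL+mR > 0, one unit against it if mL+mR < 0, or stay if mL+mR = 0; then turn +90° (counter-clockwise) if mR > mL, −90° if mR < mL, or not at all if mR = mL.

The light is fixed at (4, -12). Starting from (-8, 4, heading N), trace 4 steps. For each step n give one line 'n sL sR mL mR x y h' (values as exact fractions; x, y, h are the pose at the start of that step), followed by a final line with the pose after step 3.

n=0: pose=(-8,4,N); sL=40/97, sR=200/389; mL=-200/389, mR=-34960/37733; mL+mR=-54360/37733 → advance -1; mR−mL=-40/97 → turn -1·90°
n=1: pose=(-8,3,E); sL=20/41, sR=20/29; mL=-20/29, mR=-1400/1189; mL+mR=-2220/1189 → advance -1; mR−mL=-20/41 → turn -1·90°
n=2: pose=(-9,3,S); sL=200/317, sR=200/421; mL=-200/421, mR=-147600/133457; mL+mR=-211000/133457 → advance -1; mR−mL=-200/317 → turn -1·90°
n=3: pose=(-9,4,W); sL=25/49, sR=5/13; mL=-5/13, mR=-570/637; mL+mR=-815/637 → advance -1; mR−mL=-25/49 → turn -1·90°

0 40/97 200/389 -200/389 -34960/37733 -8 4 N
1 20/41 20/29 -20/29 -1400/1189 -8 3 E
2 200/317 200/421 -200/421 -147600/133457 -9 3 S
3 25/49 5/13 -5/13 -570/637 -9 4 W
final -8 4 N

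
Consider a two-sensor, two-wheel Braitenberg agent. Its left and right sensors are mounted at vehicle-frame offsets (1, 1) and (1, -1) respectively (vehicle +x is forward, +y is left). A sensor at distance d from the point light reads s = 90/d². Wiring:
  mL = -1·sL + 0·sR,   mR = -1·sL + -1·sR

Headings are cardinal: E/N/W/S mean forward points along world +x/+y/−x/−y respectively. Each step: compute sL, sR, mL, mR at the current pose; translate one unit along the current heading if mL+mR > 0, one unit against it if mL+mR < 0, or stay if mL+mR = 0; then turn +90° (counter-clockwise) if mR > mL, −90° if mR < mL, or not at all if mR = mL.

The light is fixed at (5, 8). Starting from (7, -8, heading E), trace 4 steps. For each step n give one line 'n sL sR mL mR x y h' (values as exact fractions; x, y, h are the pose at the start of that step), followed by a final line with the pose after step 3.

n=0: pose=(7,-8,E); sL=5/13, sR=45/149; mL=-5/13, mR=-1330/1937; mL+mR=-2075/1937 → advance -1; mR−mL=-45/149 → turn -1·90°
n=1: pose=(6,-8,S); sL=90/293, sR=90/289; mL=-90/293, mR=-52380/84677; mL+mR=-78390/84677 → advance -1; mR−mL=-90/289 → turn -1·90°
n=2: pose=(6,-7,W); sL=45/128, sR=45/98; mL=-45/128, mR=-5085/6272; mL+mR=-3645/3136 → advance -1; mR−mL=-45/98 → turn -1·90°
n=3: pose=(7,-7,N); sL=90/197, sR=18/41; mL=-90/197, mR=-7236/8077; mL+mR=-10926/8077 → advance -1; mR−mL=-18/41 → turn -1·90°

0 5/13 45/149 -5/13 -1330/1937 7 -8 E
1 90/293 90/289 -90/293 -52380/84677 6 -8 S
2 45/128 45/98 -45/128 -5085/6272 6 -7 W
3 90/197 18/41 -90/197 -7236/8077 7 -7 N
final 7 -8 E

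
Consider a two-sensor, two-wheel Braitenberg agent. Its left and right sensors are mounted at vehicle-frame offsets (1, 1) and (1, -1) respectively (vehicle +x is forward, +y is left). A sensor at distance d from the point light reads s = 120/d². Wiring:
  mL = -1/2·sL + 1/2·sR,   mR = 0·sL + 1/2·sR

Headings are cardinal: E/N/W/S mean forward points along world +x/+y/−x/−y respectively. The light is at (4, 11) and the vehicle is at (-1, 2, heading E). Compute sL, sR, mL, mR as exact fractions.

3/2 30/29 -27/116 15/29

left sensor world pos  = (0, 3); dL² = 80
right sensor world pos = (0, 1); dR² = 116
sL = 120/80 = 3/2
sR = 120/116 = 30/29
mL = -1/2·sL + 1/2·sR = -27/116
mR = 0·sL + 1/2·sR = 15/29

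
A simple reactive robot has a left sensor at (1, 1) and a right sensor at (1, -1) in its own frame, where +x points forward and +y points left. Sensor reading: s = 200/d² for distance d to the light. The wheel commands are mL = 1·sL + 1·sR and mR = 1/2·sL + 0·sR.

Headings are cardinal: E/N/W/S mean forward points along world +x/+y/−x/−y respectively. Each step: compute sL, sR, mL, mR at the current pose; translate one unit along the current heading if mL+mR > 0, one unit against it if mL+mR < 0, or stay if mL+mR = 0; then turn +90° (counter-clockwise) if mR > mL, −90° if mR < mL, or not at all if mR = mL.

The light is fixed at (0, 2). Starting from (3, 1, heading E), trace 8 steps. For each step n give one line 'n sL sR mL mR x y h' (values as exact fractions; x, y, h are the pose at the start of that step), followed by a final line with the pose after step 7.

0 25/2 10 45/2 25/4 3 1 E
1 200/29 200/13 8400/377 100/29 4 1 S
2 100/9 20 280/9 50/9 4 0 W
3 40 200/17 880/17 20 3 0 N
4 25/2 10 45/2 25/4 3 1 E
5 200/29 200/13 8400/377 100/29 4 1 S
6 100/9 20 280/9 50/9 4 0 W
7 40 200/17 880/17 20 3 0 N
final 3 1 E

n=0: pose=(3,1,E); sL=25/2, sR=10; mL=45/2, mR=25/4; mL+mR=115/4 → advance +1; mR−mL=-65/4 → turn -1·90°
n=1: pose=(4,1,S); sL=200/29, sR=200/13; mL=8400/377, mR=100/29; mL+mR=9700/377 → advance +1; mR−mL=-7100/377 → turn -1·90°
n=2: pose=(4,0,W); sL=100/9, sR=20; mL=280/9, mR=50/9; mL+mR=110/3 → advance +1; mR−mL=-230/9 → turn -1·90°
n=3: pose=(3,0,N); sL=40, sR=200/17; mL=880/17, mR=20; mL+mR=1220/17 → advance +1; mR−mL=-540/17 → turn -1·90°
n=4: pose=(3,1,E); sL=25/2, sR=10; mL=45/2, mR=25/4; mL+mR=115/4 → advance +1; mR−mL=-65/4 → turn -1·90°
n=5: pose=(4,1,S); sL=200/29, sR=200/13; mL=8400/377, mR=100/29; mL+mR=9700/377 → advance +1; mR−mL=-7100/377 → turn -1·90°
n=6: pose=(4,0,W); sL=100/9, sR=20; mL=280/9, mR=50/9; mL+mR=110/3 → advance +1; mR−mL=-230/9 → turn -1·90°
n=7: pose=(3,0,N); sL=40, sR=200/17; mL=880/17, mR=20; mL+mR=1220/17 → advance +1; mR−mL=-540/17 → turn -1·90°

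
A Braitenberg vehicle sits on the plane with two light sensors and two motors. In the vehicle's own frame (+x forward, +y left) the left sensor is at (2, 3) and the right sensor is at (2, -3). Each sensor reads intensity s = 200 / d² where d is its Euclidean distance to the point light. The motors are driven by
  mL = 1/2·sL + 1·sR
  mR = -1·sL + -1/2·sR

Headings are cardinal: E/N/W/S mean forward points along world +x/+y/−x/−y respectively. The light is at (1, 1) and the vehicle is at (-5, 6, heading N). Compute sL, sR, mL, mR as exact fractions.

left sensor world pos  = (-8, 8); dL² = 130
right sensor world pos = (-2, 8); dR² = 58
sL = 200/130 = 20/13
sR = 200/58 = 100/29
mL = 1/2·sL + 1·sR = 1590/377
mR = -1·sL + -1/2·sR = -1230/377

20/13 100/29 1590/377 -1230/377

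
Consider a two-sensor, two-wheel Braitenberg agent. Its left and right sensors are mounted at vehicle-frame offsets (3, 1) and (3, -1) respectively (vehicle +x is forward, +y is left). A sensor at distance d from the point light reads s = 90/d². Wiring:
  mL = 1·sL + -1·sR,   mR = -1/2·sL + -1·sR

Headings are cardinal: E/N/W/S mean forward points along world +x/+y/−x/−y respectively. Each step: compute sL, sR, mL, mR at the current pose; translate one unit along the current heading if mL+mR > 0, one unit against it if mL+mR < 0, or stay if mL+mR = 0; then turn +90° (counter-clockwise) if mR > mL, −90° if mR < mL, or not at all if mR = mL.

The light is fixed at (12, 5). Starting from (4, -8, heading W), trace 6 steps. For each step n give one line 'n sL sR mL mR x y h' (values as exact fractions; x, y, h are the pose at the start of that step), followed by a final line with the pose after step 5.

n=0: pose=(4,-8,W); sL=90/317, sR=18/53; mL=-936/16801, mR=-8091/16801; mL+mR=-9027/16801 → advance -1; mR−mL=-135/317 → turn -1·90°
n=1: pose=(5,-8,N); sL=45/82, sR=45/68; mL=-315/2788, mR=-1305/1394; mL+mR=-2925/2788 → advance -1; mR−mL=-135/164 → turn -1·90°
n=2: pose=(5,-9,E); sL=18/37, sR=90/241; mL=1008/8917, mR=-5499/8917; mL+mR=-4491/8917 → advance -1; mR−mL=-27/37 → turn -1·90°
n=3: pose=(4,-9,S); sL=45/169, sR=9/37; mL=144/6253, mR=-4707/12506; mL+mR=-4419/12506 → advance -1; mR−mL=-135/338 → turn -1·90°
n=4: pose=(4,-8,W); sL=90/317, sR=18/53; mL=-936/16801, mR=-8091/16801; mL+mR=-9027/16801 → advance -1; mR−mL=-135/317 → turn -1·90°
n=5: pose=(5,-8,N); sL=45/82, sR=45/68; mL=-315/2788, mR=-1305/1394; mL+mR=-2925/2788 → advance -1; mR−mL=-135/164 → turn -1·90°

0 90/317 18/53 -936/16801 -8091/16801 4 -8 W
1 45/82 45/68 -315/2788 -1305/1394 5 -8 N
2 18/37 90/241 1008/8917 -5499/8917 5 -9 E
3 45/169 9/37 144/6253 -4707/12506 4 -9 S
4 90/317 18/53 -936/16801 -8091/16801 4 -8 W
5 45/82 45/68 -315/2788 -1305/1394 5 -8 N
final 5 -9 E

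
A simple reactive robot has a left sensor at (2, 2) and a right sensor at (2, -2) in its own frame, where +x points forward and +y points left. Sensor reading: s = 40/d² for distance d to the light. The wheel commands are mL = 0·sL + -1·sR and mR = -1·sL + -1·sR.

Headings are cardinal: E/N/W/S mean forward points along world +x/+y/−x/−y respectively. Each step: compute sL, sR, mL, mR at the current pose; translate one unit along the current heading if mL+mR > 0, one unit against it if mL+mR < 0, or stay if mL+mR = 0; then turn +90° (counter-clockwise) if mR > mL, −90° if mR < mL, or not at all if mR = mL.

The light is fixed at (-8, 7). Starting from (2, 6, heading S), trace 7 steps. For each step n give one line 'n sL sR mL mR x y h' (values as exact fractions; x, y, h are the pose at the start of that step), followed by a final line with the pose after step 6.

0 40/153 40/73 -40/73 -9040/11169 2 6 S
1 10/17 10/17 -10/17 -20/17 2 7 W
2 8/17 40/173 -40/173 -2064/2941 3 7 N
3 4/17 20/89 -20/89 -696/1513 3 6 E
4 40/153 40/73 -40/73 -9040/11169 2 6 S
5 10/17 10/17 -10/17 -20/17 2 7 W
6 8/17 40/173 -40/173 -2064/2941 3 7 N
final 3 6 E

n=0: pose=(2,6,S); sL=40/153, sR=40/73; mL=-40/73, mR=-9040/11169; mL+mR=-15160/11169 → advance -1; mR−mL=-40/153 → turn -1·90°
n=1: pose=(2,7,W); sL=10/17, sR=10/17; mL=-10/17, mR=-20/17; mL+mR=-30/17 → advance -1; mR−mL=-10/17 → turn -1·90°
n=2: pose=(3,7,N); sL=8/17, sR=40/173; mL=-40/173, mR=-2064/2941; mL+mR=-2744/2941 → advance -1; mR−mL=-8/17 → turn -1·90°
n=3: pose=(3,6,E); sL=4/17, sR=20/89; mL=-20/89, mR=-696/1513; mL+mR=-1036/1513 → advance -1; mR−mL=-4/17 → turn -1·90°
n=4: pose=(2,6,S); sL=40/153, sR=40/73; mL=-40/73, mR=-9040/11169; mL+mR=-15160/11169 → advance -1; mR−mL=-40/153 → turn -1·90°
n=5: pose=(2,7,W); sL=10/17, sR=10/17; mL=-10/17, mR=-20/17; mL+mR=-30/17 → advance -1; mR−mL=-10/17 → turn -1·90°
n=6: pose=(3,7,N); sL=8/17, sR=40/173; mL=-40/173, mR=-2064/2941; mL+mR=-2744/2941 → advance -1; mR−mL=-8/17 → turn -1·90°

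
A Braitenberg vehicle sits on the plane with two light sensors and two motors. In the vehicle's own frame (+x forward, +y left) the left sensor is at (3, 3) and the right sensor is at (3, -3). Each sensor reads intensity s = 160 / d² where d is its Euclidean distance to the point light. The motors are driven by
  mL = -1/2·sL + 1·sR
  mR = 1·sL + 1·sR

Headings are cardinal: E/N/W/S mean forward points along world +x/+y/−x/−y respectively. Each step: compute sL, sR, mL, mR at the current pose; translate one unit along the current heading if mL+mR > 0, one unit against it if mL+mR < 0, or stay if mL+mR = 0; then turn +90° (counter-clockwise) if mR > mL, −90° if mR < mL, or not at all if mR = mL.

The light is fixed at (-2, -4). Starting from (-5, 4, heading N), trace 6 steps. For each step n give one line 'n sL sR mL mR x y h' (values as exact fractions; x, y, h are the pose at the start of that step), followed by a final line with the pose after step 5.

n=0: pose=(-5,4,N); sL=160/157, sR=160/121; mL=15440/18997, mR=44480/18997; mL+mR=59920/18997 → advance +1; mR−mL=240/157 → turn +1·90°
n=1: pose=(-5,5,W); sL=20/9, sR=8/9; mL=-2/9, mR=28/9; mL+mR=26/9 → advance +1; mR−mL=10/3 → turn +1·90°
n=2: pose=(-6,5,S); sL=160/37, sR=32/17; mL=-176/629, mR=3904/629; mL+mR=3728/629 → advance +1; mR−mL=240/37 → turn +1·90°
n=3: pose=(-6,4,E); sL=80/61, sR=80/13; mL=4360/793, mR=5920/793; mL+mR=10280/793 → advance +1; mR−mL=120/61 → turn +1·90°
n=4: pose=(-5,4,N); sL=160/157, sR=160/121; mL=15440/18997, mR=44480/18997; mL+mR=59920/18997 → advance +1; mR−mL=240/157 → turn +1·90°
n=5: pose=(-5,5,W); sL=20/9, sR=8/9; mL=-2/9, mR=28/9; mL+mR=26/9 → advance +1; mR−mL=10/3 → turn +1·90°

0 160/157 160/121 15440/18997 44480/18997 -5 4 N
1 20/9 8/9 -2/9 28/9 -5 5 W
2 160/37 32/17 -176/629 3904/629 -6 5 S
3 80/61 80/13 4360/793 5920/793 -6 4 E
4 160/157 160/121 15440/18997 44480/18997 -5 4 N
5 20/9 8/9 -2/9 28/9 -5 5 W
final -6 5 S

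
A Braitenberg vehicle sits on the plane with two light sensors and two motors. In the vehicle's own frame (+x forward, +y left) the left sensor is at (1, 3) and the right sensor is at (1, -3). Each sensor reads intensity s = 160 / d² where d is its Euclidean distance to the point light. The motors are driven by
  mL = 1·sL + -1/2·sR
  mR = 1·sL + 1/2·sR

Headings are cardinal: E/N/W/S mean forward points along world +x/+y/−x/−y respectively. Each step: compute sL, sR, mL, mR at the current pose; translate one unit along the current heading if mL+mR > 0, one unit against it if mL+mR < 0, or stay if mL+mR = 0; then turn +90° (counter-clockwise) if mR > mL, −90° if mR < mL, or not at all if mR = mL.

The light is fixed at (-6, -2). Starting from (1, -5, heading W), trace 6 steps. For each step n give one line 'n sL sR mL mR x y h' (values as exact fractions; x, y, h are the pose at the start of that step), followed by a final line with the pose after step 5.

n=0: pose=(1,-5,W); sL=20/9, sR=40/9; mL=0, mR=40/9; mL+mR=40/9 → advance +1; mR−mL=40/9 → turn +1·90°
n=1: pose=(0,-5,S); sL=160/97, sR=32/5; mL=-752/485, mR=2352/485; mL+mR=320/97 → advance +1; mR−mL=32/5 → turn +1·90°
n=2: pose=(0,-6,E); sL=16/5, sR=80/49; mL=584/245, mR=984/245; mL+mR=32/5 → advance +1; mR−mL=80/49 → turn +1·90°
n=3: pose=(1,-6,N); sL=32/5, sR=160/109; mL=3088/545, mR=3888/545; mL+mR=64/5 → advance +1; mR−mL=160/109 → turn +1·90°
n=4: pose=(1,-5,W); sL=20/9, sR=40/9; mL=0, mR=40/9; mL+mR=40/9 → advance +1; mR−mL=40/9 → turn +1·90°
n=5: pose=(0,-5,S); sL=160/97, sR=32/5; mL=-752/485, mR=2352/485; mL+mR=320/97 → advance +1; mR−mL=32/5 → turn +1·90°

0 20/9 40/9 0 40/9 1 -5 W
1 160/97 32/5 -752/485 2352/485 0 -5 S
2 16/5 80/49 584/245 984/245 0 -6 E
3 32/5 160/109 3088/545 3888/545 1 -6 N
4 20/9 40/9 0 40/9 1 -5 W
5 160/97 32/5 -752/485 2352/485 0 -5 S
final 0 -6 E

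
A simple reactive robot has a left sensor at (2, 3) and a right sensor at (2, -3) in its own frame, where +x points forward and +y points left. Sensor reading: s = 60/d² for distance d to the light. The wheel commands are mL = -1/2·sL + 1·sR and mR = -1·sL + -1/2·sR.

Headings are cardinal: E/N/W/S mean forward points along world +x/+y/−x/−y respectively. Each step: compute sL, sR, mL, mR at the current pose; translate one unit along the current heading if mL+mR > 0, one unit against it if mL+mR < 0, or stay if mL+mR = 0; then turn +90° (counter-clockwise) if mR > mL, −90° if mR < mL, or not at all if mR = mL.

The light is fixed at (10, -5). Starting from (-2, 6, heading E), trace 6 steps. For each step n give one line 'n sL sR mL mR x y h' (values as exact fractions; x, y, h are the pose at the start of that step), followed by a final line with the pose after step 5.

0 15/74 15/41 1605/6068 -585/1517 -2 6 E
1 60/181 60/337 750/60997 -25650/60997 -3 6 S
2 10/51 2/15 3/85 -67/255 -3 7 W
3 60/421 60/277 16950/116617 -29250/116617 -2 7 N
4 15/74 15/41 1605/6068 -585/1517 -2 6 E
5 60/181 60/337 750/60997 -25650/60997 -3 6 S
final -3 7 W

n=0: pose=(-2,6,E); sL=15/74, sR=15/41; mL=1605/6068, mR=-585/1517; mL+mR=-735/6068 → advance -1; mR−mL=-3945/6068 → turn -1·90°
n=1: pose=(-3,6,S); sL=60/181, sR=60/337; mL=750/60997, mR=-25650/60997; mL+mR=-24900/60997 → advance -1; mR−mL=-26400/60997 → turn -1·90°
n=2: pose=(-3,7,W); sL=10/51, sR=2/15; mL=3/85, mR=-67/255; mL+mR=-58/255 → advance -1; mR−mL=-76/255 → turn -1·90°
n=3: pose=(-2,7,N); sL=60/421, sR=60/277; mL=16950/116617, mR=-29250/116617; mL+mR=-12300/116617 → advance -1; mR−mL=-46200/116617 → turn -1·90°
n=4: pose=(-2,6,E); sL=15/74, sR=15/41; mL=1605/6068, mR=-585/1517; mL+mR=-735/6068 → advance -1; mR−mL=-3945/6068 → turn -1·90°
n=5: pose=(-3,6,S); sL=60/181, sR=60/337; mL=750/60997, mR=-25650/60997; mL+mR=-24900/60997 → advance -1; mR−mL=-26400/60997 → turn -1·90°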